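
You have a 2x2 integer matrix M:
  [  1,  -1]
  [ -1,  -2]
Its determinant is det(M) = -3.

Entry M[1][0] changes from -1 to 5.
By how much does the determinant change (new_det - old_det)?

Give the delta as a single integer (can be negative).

Answer: 6

Derivation:
Cofactor C_10 = 1
Entry delta = 5 - -1 = 6
Det delta = entry_delta * cofactor = 6 * 1 = 6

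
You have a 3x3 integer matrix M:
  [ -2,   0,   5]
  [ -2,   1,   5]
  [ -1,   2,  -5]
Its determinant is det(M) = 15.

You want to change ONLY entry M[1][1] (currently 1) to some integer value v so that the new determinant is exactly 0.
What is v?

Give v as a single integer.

det is linear in entry M[1][1]: det = old_det + (v - 1) * C_11
Cofactor C_11 = 15
Want det = 0: 15 + (v - 1) * 15 = 0
  (v - 1) = -15 / 15 = -1
  v = 1 + (-1) = 0

Answer: 0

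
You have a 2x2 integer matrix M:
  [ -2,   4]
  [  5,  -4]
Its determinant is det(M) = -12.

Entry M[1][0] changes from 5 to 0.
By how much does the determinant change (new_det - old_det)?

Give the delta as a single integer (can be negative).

Answer: 20

Derivation:
Cofactor C_10 = -4
Entry delta = 0 - 5 = -5
Det delta = entry_delta * cofactor = -5 * -4 = 20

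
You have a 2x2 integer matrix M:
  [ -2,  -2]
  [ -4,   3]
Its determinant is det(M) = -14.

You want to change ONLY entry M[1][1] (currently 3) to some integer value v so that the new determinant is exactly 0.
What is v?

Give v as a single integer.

Answer: -4

Derivation:
det is linear in entry M[1][1]: det = old_det + (v - 3) * C_11
Cofactor C_11 = -2
Want det = 0: -14 + (v - 3) * -2 = 0
  (v - 3) = 14 / -2 = -7
  v = 3 + (-7) = -4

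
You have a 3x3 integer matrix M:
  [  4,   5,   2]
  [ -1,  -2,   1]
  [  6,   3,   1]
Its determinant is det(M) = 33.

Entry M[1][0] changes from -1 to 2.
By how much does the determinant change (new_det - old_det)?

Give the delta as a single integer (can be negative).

Answer: 3

Derivation:
Cofactor C_10 = 1
Entry delta = 2 - -1 = 3
Det delta = entry_delta * cofactor = 3 * 1 = 3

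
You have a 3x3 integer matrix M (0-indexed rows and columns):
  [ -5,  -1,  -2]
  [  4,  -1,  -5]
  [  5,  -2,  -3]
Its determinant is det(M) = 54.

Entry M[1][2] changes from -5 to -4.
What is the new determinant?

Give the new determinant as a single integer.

det is linear in row 1: changing M[1][2] by delta changes det by delta * cofactor(1,2).
Cofactor C_12 = (-1)^(1+2) * minor(1,2) = -15
Entry delta = -4 - -5 = 1
Det delta = 1 * -15 = -15
New det = 54 + -15 = 39

Answer: 39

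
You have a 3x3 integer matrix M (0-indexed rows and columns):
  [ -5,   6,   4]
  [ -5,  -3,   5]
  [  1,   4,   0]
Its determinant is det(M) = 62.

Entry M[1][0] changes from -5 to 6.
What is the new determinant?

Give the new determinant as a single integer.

det is linear in row 1: changing M[1][0] by delta changes det by delta * cofactor(1,0).
Cofactor C_10 = (-1)^(1+0) * minor(1,0) = 16
Entry delta = 6 - -5 = 11
Det delta = 11 * 16 = 176
New det = 62 + 176 = 238

Answer: 238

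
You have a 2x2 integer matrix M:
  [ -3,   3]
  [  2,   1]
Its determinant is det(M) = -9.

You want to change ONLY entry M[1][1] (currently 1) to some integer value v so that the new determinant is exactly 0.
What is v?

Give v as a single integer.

det is linear in entry M[1][1]: det = old_det + (v - 1) * C_11
Cofactor C_11 = -3
Want det = 0: -9 + (v - 1) * -3 = 0
  (v - 1) = 9 / -3 = -3
  v = 1 + (-3) = -2

Answer: -2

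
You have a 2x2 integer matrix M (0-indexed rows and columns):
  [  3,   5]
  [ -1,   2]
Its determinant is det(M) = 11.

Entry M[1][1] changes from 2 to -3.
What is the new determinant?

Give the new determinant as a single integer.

Answer: -4

Derivation:
det is linear in row 1: changing M[1][1] by delta changes det by delta * cofactor(1,1).
Cofactor C_11 = (-1)^(1+1) * minor(1,1) = 3
Entry delta = -3 - 2 = -5
Det delta = -5 * 3 = -15
New det = 11 + -15 = -4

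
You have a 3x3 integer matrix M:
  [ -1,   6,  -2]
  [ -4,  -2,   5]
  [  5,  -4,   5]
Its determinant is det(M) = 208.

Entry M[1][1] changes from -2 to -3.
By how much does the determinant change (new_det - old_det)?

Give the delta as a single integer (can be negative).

Answer: -5

Derivation:
Cofactor C_11 = 5
Entry delta = -3 - -2 = -1
Det delta = entry_delta * cofactor = -1 * 5 = -5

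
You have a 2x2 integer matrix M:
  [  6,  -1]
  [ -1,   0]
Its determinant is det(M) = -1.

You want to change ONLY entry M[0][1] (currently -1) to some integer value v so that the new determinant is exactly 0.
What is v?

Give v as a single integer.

Answer: 0

Derivation:
det is linear in entry M[0][1]: det = old_det + (v - -1) * C_01
Cofactor C_01 = 1
Want det = 0: -1 + (v - -1) * 1 = 0
  (v - -1) = 1 / 1 = 1
  v = -1 + (1) = 0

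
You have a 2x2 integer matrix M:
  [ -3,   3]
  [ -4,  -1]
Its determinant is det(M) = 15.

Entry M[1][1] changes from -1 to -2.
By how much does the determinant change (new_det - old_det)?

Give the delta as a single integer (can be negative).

Cofactor C_11 = -3
Entry delta = -2 - -1 = -1
Det delta = entry_delta * cofactor = -1 * -3 = 3

Answer: 3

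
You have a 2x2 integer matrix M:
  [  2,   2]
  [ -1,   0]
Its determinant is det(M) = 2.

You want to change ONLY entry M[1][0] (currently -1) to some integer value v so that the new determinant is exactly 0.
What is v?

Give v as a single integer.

det is linear in entry M[1][0]: det = old_det + (v - -1) * C_10
Cofactor C_10 = -2
Want det = 0: 2 + (v - -1) * -2 = 0
  (v - -1) = -2 / -2 = 1
  v = -1 + (1) = 0

Answer: 0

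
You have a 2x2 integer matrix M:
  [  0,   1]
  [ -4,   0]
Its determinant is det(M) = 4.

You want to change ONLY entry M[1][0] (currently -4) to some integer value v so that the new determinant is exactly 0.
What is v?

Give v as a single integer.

Answer: 0

Derivation:
det is linear in entry M[1][0]: det = old_det + (v - -4) * C_10
Cofactor C_10 = -1
Want det = 0: 4 + (v - -4) * -1 = 0
  (v - -4) = -4 / -1 = 4
  v = -4 + (4) = 0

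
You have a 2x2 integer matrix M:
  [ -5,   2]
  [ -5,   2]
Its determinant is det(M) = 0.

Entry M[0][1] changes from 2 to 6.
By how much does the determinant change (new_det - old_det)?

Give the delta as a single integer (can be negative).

Cofactor C_01 = 5
Entry delta = 6 - 2 = 4
Det delta = entry_delta * cofactor = 4 * 5 = 20

Answer: 20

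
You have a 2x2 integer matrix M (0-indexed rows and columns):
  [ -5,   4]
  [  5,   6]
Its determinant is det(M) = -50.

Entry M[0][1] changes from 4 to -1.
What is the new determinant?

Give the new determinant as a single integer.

det is linear in row 0: changing M[0][1] by delta changes det by delta * cofactor(0,1).
Cofactor C_01 = (-1)^(0+1) * minor(0,1) = -5
Entry delta = -1 - 4 = -5
Det delta = -5 * -5 = 25
New det = -50 + 25 = -25

Answer: -25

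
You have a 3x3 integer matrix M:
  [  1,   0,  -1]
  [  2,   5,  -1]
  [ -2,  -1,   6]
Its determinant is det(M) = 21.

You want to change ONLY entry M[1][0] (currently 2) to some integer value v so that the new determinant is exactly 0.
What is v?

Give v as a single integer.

det is linear in entry M[1][0]: det = old_det + (v - 2) * C_10
Cofactor C_10 = 1
Want det = 0: 21 + (v - 2) * 1 = 0
  (v - 2) = -21 / 1 = -21
  v = 2 + (-21) = -19

Answer: -19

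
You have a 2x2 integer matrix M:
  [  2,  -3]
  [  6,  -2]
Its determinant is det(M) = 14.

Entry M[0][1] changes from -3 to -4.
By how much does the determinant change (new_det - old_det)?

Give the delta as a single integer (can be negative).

Answer: 6

Derivation:
Cofactor C_01 = -6
Entry delta = -4 - -3 = -1
Det delta = entry_delta * cofactor = -1 * -6 = 6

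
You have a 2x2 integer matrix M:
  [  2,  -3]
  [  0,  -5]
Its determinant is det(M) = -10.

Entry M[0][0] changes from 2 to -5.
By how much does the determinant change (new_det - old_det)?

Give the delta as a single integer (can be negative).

Answer: 35

Derivation:
Cofactor C_00 = -5
Entry delta = -5 - 2 = -7
Det delta = entry_delta * cofactor = -7 * -5 = 35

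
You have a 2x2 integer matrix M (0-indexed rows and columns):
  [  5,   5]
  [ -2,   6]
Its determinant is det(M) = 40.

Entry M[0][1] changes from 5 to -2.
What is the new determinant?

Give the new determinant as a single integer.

det is linear in row 0: changing M[0][1] by delta changes det by delta * cofactor(0,1).
Cofactor C_01 = (-1)^(0+1) * minor(0,1) = 2
Entry delta = -2 - 5 = -7
Det delta = -7 * 2 = -14
New det = 40 + -14 = 26

Answer: 26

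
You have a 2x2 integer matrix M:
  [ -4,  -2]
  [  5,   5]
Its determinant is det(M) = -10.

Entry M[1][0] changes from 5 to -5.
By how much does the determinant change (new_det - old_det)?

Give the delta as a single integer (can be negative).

Answer: -20

Derivation:
Cofactor C_10 = 2
Entry delta = -5 - 5 = -10
Det delta = entry_delta * cofactor = -10 * 2 = -20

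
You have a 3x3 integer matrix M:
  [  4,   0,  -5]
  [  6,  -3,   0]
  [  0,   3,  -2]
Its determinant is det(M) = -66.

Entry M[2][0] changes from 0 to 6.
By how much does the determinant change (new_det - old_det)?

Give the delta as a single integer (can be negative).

Cofactor C_20 = -15
Entry delta = 6 - 0 = 6
Det delta = entry_delta * cofactor = 6 * -15 = -90

Answer: -90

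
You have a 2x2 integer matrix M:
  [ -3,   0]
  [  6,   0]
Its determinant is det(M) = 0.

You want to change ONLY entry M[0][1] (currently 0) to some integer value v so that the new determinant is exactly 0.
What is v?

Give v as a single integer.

det is linear in entry M[0][1]: det = old_det + (v - 0) * C_01
Cofactor C_01 = -6
Want det = 0: 0 + (v - 0) * -6 = 0
  (v - 0) = 0 / -6 = 0
  v = 0 + (0) = 0

Answer: 0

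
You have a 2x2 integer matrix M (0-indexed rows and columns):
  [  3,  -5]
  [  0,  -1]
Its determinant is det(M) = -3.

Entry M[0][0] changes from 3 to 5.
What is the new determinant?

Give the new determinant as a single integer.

det is linear in row 0: changing M[0][0] by delta changes det by delta * cofactor(0,0).
Cofactor C_00 = (-1)^(0+0) * minor(0,0) = -1
Entry delta = 5 - 3 = 2
Det delta = 2 * -1 = -2
New det = -3 + -2 = -5

Answer: -5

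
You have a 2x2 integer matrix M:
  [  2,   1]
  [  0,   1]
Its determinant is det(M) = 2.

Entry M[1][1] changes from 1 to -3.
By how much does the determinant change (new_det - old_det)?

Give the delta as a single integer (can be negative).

Cofactor C_11 = 2
Entry delta = -3 - 1 = -4
Det delta = entry_delta * cofactor = -4 * 2 = -8

Answer: -8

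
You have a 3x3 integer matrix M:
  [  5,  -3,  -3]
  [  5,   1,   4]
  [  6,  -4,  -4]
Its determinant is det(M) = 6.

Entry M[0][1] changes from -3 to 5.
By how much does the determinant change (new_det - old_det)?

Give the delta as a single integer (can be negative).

Answer: 352

Derivation:
Cofactor C_01 = 44
Entry delta = 5 - -3 = 8
Det delta = entry_delta * cofactor = 8 * 44 = 352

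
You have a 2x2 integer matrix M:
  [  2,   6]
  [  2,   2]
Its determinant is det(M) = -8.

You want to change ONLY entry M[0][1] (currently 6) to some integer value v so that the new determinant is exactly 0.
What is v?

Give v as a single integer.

Answer: 2

Derivation:
det is linear in entry M[0][1]: det = old_det + (v - 6) * C_01
Cofactor C_01 = -2
Want det = 0: -8 + (v - 6) * -2 = 0
  (v - 6) = 8 / -2 = -4
  v = 6 + (-4) = 2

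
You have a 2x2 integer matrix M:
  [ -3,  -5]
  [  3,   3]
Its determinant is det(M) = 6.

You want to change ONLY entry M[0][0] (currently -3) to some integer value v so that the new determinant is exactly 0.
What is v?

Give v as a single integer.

Answer: -5

Derivation:
det is linear in entry M[0][0]: det = old_det + (v - -3) * C_00
Cofactor C_00 = 3
Want det = 0: 6 + (v - -3) * 3 = 0
  (v - -3) = -6 / 3 = -2
  v = -3 + (-2) = -5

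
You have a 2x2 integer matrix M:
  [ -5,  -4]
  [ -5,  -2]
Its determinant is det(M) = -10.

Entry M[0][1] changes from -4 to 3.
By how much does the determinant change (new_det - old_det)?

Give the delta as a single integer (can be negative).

Answer: 35

Derivation:
Cofactor C_01 = 5
Entry delta = 3 - -4 = 7
Det delta = entry_delta * cofactor = 7 * 5 = 35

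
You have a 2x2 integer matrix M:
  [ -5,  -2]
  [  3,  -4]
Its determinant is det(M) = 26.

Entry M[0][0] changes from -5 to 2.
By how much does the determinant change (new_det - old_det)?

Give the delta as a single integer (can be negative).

Cofactor C_00 = -4
Entry delta = 2 - -5 = 7
Det delta = entry_delta * cofactor = 7 * -4 = -28

Answer: -28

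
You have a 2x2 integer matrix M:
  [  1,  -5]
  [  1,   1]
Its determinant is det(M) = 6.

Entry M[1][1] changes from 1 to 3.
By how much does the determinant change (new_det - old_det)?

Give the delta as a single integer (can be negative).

Answer: 2

Derivation:
Cofactor C_11 = 1
Entry delta = 3 - 1 = 2
Det delta = entry_delta * cofactor = 2 * 1 = 2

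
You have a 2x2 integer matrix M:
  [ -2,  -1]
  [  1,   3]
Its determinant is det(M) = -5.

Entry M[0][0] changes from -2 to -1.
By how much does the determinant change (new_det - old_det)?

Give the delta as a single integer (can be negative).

Cofactor C_00 = 3
Entry delta = -1 - -2 = 1
Det delta = entry_delta * cofactor = 1 * 3 = 3

Answer: 3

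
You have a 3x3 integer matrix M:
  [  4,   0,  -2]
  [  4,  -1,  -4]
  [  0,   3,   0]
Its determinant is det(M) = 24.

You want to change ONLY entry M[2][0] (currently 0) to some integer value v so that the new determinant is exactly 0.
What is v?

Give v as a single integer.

det is linear in entry M[2][0]: det = old_det + (v - 0) * C_20
Cofactor C_20 = -2
Want det = 0: 24 + (v - 0) * -2 = 0
  (v - 0) = -24 / -2 = 12
  v = 0 + (12) = 12

Answer: 12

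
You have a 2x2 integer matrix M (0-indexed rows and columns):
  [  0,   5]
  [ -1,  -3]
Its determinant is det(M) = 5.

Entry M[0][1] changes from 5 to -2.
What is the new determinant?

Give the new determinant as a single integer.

det is linear in row 0: changing M[0][1] by delta changes det by delta * cofactor(0,1).
Cofactor C_01 = (-1)^(0+1) * minor(0,1) = 1
Entry delta = -2 - 5 = -7
Det delta = -7 * 1 = -7
New det = 5 + -7 = -2

Answer: -2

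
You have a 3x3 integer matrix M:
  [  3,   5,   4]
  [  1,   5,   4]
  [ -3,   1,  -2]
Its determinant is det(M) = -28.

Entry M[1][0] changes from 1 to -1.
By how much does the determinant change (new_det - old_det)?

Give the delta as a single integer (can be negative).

Cofactor C_10 = 14
Entry delta = -1 - 1 = -2
Det delta = entry_delta * cofactor = -2 * 14 = -28

Answer: -28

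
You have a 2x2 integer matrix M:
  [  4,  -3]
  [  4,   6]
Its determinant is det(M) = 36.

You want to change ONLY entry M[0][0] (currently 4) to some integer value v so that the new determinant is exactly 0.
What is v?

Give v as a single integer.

det is linear in entry M[0][0]: det = old_det + (v - 4) * C_00
Cofactor C_00 = 6
Want det = 0: 36 + (v - 4) * 6 = 0
  (v - 4) = -36 / 6 = -6
  v = 4 + (-6) = -2

Answer: -2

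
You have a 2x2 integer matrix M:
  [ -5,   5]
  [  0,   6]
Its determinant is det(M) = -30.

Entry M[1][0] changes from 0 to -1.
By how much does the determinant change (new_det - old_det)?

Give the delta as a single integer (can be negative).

Cofactor C_10 = -5
Entry delta = -1 - 0 = -1
Det delta = entry_delta * cofactor = -1 * -5 = 5

Answer: 5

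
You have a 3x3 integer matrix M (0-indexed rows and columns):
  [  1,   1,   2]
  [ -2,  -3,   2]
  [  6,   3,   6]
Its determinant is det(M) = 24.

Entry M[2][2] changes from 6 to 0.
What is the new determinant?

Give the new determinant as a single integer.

Answer: 30

Derivation:
det is linear in row 2: changing M[2][2] by delta changes det by delta * cofactor(2,2).
Cofactor C_22 = (-1)^(2+2) * minor(2,2) = -1
Entry delta = 0 - 6 = -6
Det delta = -6 * -1 = 6
New det = 24 + 6 = 30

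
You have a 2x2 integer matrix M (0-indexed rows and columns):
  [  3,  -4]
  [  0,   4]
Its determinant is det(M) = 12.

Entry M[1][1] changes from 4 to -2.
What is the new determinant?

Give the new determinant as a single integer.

det is linear in row 1: changing M[1][1] by delta changes det by delta * cofactor(1,1).
Cofactor C_11 = (-1)^(1+1) * minor(1,1) = 3
Entry delta = -2 - 4 = -6
Det delta = -6 * 3 = -18
New det = 12 + -18 = -6

Answer: -6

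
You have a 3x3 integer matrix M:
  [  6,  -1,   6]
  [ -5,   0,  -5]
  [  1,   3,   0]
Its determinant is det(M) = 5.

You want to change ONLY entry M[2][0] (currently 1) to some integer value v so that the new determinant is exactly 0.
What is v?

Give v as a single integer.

det is linear in entry M[2][0]: det = old_det + (v - 1) * C_20
Cofactor C_20 = 5
Want det = 0: 5 + (v - 1) * 5 = 0
  (v - 1) = -5 / 5 = -1
  v = 1 + (-1) = 0

Answer: 0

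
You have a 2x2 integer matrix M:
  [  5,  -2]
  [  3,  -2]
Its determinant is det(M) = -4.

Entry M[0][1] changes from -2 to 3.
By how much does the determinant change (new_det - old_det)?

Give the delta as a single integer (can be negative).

Answer: -15

Derivation:
Cofactor C_01 = -3
Entry delta = 3 - -2 = 5
Det delta = entry_delta * cofactor = 5 * -3 = -15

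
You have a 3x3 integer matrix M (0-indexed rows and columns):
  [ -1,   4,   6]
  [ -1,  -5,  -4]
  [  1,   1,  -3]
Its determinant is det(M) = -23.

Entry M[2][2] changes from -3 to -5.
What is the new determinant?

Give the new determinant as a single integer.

Answer: -41

Derivation:
det is linear in row 2: changing M[2][2] by delta changes det by delta * cofactor(2,2).
Cofactor C_22 = (-1)^(2+2) * minor(2,2) = 9
Entry delta = -5 - -3 = -2
Det delta = -2 * 9 = -18
New det = -23 + -18 = -41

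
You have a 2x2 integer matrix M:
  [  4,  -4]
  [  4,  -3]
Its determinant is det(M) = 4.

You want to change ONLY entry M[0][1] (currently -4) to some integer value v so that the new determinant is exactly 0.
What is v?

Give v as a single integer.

Answer: -3

Derivation:
det is linear in entry M[0][1]: det = old_det + (v - -4) * C_01
Cofactor C_01 = -4
Want det = 0: 4 + (v - -4) * -4 = 0
  (v - -4) = -4 / -4 = 1
  v = -4 + (1) = -3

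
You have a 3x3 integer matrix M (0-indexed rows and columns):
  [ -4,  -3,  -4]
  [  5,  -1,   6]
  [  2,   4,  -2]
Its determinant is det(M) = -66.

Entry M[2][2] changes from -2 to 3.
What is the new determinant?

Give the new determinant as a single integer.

Answer: 29

Derivation:
det is linear in row 2: changing M[2][2] by delta changes det by delta * cofactor(2,2).
Cofactor C_22 = (-1)^(2+2) * minor(2,2) = 19
Entry delta = 3 - -2 = 5
Det delta = 5 * 19 = 95
New det = -66 + 95 = 29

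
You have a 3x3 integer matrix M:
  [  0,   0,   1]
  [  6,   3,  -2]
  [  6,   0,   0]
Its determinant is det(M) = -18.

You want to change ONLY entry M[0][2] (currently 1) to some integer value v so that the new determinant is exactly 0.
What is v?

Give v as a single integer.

Answer: 0

Derivation:
det is linear in entry M[0][2]: det = old_det + (v - 1) * C_02
Cofactor C_02 = -18
Want det = 0: -18 + (v - 1) * -18 = 0
  (v - 1) = 18 / -18 = -1
  v = 1 + (-1) = 0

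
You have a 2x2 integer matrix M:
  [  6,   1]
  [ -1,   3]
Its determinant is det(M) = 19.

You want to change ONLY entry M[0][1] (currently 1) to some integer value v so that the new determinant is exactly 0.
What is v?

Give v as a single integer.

det is linear in entry M[0][1]: det = old_det + (v - 1) * C_01
Cofactor C_01 = 1
Want det = 0: 19 + (v - 1) * 1 = 0
  (v - 1) = -19 / 1 = -19
  v = 1 + (-19) = -18

Answer: -18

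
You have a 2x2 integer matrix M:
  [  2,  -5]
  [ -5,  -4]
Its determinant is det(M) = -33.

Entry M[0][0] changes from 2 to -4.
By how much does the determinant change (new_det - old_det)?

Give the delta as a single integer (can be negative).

Cofactor C_00 = -4
Entry delta = -4 - 2 = -6
Det delta = entry_delta * cofactor = -6 * -4 = 24

Answer: 24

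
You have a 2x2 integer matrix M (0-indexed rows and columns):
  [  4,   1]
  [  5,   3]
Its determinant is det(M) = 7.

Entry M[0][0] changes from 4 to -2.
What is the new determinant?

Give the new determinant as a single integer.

det is linear in row 0: changing M[0][0] by delta changes det by delta * cofactor(0,0).
Cofactor C_00 = (-1)^(0+0) * minor(0,0) = 3
Entry delta = -2 - 4 = -6
Det delta = -6 * 3 = -18
New det = 7 + -18 = -11

Answer: -11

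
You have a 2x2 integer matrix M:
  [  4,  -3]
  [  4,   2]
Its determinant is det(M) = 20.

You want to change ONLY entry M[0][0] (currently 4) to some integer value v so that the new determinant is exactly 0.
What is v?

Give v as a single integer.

det is linear in entry M[0][0]: det = old_det + (v - 4) * C_00
Cofactor C_00 = 2
Want det = 0: 20 + (v - 4) * 2 = 0
  (v - 4) = -20 / 2 = -10
  v = 4 + (-10) = -6

Answer: -6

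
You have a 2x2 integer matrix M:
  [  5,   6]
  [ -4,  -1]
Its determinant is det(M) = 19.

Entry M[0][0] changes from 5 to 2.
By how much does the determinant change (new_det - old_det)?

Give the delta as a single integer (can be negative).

Answer: 3

Derivation:
Cofactor C_00 = -1
Entry delta = 2 - 5 = -3
Det delta = entry_delta * cofactor = -3 * -1 = 3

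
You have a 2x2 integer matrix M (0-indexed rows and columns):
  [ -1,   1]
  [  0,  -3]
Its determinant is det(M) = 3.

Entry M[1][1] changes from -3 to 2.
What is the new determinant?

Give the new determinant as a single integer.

det is linear in row 1: changing M[1][1] by delta changes det by delta * cofactor(1,1).
Cofactor C_11 = (-1)^(1+1) * minor(1,1) = -1
Entry delta = 2 - -3 = 5
Det delta = 5 * -1 = -5
New det = 3 + -5 = -2

Answer: -2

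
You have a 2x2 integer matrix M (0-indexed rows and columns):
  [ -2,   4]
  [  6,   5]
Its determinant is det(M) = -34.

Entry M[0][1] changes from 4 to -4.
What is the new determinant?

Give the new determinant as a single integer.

Answer: 14

Derivation:
det is linear in row 0: changing M[0][1] by delta changes det by delta * cofactor(0,1).
Cofactor C_01 = (-1)^(0+1) * minor(0,1) = -6
Entry delta = -4 - 4 = -8
Det delta = -8 * -6 = 48
New det = -34 + 48 = 14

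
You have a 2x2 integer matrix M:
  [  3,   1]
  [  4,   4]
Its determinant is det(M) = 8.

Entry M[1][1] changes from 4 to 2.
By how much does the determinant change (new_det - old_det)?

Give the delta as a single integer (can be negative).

Cofactor C_11 = 3
Entry delta = 2 - 4 = -2
Det delta = entry_delta * cofactor = -2 * 3 = -6

Answer: -6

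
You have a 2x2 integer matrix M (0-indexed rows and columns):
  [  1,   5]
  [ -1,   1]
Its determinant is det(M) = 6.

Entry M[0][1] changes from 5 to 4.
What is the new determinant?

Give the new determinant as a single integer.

Answer: 5

Derivation:
det is linear in row 0: changing M[0][1] by delta changes det by delta * cofactor(0,1).
Cofactor C_01 = (-1)^(0+1) * minor(0,1) = 1
Entry delta = 4 - 5 = -1
Det delta = -1 * 1 = -1
New det = 6 + -1 = 5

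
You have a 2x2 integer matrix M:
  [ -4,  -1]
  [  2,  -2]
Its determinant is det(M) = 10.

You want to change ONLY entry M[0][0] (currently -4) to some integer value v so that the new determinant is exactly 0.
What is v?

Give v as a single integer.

Answer: 1

Derivation:
det is linear in entry M[0][0]: det = old_det + (v - -4) * C_00
Cofactor C_00 = -2
Want det = 0: 10 + (v - -4) * -2 = 0
  (v - -4) = -10 / -2 = 5
  v = -4 + (5) = 1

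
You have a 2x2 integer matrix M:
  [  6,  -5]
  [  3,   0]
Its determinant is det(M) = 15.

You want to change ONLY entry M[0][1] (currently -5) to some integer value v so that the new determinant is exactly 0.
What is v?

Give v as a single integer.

Answer: 0

Derivation:
det is linear in entry M[0][1]: det = old_det + (v - -5) * C_01
Cofactor C_01 = -3
Want det = 0: 15 + (v - -5) * -3 = 0
  (v - -5) = -15 / -3 = 5
  v = -5 + (5) = 0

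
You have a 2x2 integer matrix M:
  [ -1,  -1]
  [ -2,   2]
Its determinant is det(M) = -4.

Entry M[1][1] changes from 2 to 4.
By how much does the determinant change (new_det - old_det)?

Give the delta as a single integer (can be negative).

Answer: -2

Derivation:
Cofactor C_11 = -1
Entry delta = 4 - 2 = 2
Det delta = entry_delta * cofactor = 2 * -1 = -2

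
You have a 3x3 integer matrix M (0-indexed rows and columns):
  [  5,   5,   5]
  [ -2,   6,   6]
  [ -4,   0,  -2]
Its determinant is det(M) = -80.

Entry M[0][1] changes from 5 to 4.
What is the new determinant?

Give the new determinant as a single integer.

Answer: -52

Derivation:
det is linear in row 0: changing M[0][1] by delta changes det by delta * cofactor(0,1).
Cofactor C_01 = (-1)^(0+1) * minor(0,1) = -28
Entry delta = 4 - 5 = -1
Det delta = -1 * -28 = 28
New det = -80 + 28 = -52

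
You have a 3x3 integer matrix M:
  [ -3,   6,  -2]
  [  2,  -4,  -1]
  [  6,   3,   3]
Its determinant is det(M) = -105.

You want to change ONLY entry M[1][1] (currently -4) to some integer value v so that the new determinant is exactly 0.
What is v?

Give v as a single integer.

Answer: 31

Derivation:
det is linear in entry M[1][1]: det = old_det + (v - -4) * C_11
Cofactor C_11 = 3
Want det = 0: -105 + (v - -4) * 3 = 0
  (v - -4) = 105 / 3 = 35
  v = -4 + (35) = 31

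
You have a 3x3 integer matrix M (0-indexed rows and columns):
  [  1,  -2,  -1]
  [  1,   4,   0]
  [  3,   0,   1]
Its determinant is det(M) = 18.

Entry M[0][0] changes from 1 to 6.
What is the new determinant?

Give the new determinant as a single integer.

Answer: 38

Derivation:
det is linear in row 0: changing M[0][0] by delta changes det by delta * cofactor(0,0).
Cofactor C_00 = (-1)^(0+0) * minor(0,0) = 4
Entry delta = 6 - 1 = 5
Det delta = 5 * 4 = 20
New det = 18 + 20 = 38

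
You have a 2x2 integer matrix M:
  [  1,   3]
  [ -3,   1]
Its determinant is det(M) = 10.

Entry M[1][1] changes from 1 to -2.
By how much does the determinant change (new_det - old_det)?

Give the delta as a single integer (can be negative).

Cofactor C_11 = 1
Entry delta = -2 - 1 = -3
Det delta = entry_delta * cofactor = -3 * 1 = -3

Answer: -3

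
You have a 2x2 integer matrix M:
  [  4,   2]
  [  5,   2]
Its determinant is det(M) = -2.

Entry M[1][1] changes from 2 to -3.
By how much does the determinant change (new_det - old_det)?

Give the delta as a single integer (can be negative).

Cofactor C_11 = 4
Entry delta = -3 - 2 = -5
Det delta = entry_delta * cofactor = -5 * 4 = -20

Answer: -20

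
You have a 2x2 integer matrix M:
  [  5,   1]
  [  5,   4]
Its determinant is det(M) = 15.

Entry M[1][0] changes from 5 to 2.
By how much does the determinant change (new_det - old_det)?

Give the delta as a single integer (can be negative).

Cofactor C_10 = -1
Entry delta = 2 - 5 = -3
Det delta = entry_delta * cofactor = -3 * -1 = 3

Answer: 3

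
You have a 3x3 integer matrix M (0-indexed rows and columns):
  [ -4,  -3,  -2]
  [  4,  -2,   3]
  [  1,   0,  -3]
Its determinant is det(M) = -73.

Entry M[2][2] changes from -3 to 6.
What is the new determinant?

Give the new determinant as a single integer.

det is linear in row 2: changing M[2][2] by delta changes det by delta * cofactor(2,2).
Cofactor C_22 = (-1)^(2+2) * minor(2,2) = 20
Entry delta = 6 - -3 = 9
Det delta = 9 * 20 = 180
New det = -73 + 180 = 107

Answer: 107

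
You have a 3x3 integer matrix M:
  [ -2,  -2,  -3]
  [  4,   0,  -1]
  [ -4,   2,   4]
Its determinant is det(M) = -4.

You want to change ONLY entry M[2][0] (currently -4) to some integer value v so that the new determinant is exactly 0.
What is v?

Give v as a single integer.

Answer: -2

Derivation:
det is linear in entry M[2][0]: det = old_det + (v - -4) * C_20
Cofactor C_20 = 2
Want det = 0: -4 + (v - -4) * 2 = 0
  (v - -4) = 4 / 2 = 2
  v = -4 + (2) = -2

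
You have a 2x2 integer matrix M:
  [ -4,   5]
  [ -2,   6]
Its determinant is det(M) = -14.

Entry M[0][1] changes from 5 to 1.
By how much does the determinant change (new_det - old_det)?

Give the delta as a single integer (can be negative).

Answer: -8

Derivation:
Cofactor C_01 = 2
Entry delta = 1 - 5 = -4
Det delta = entry_delta * cofactor = -4 * 2 = -8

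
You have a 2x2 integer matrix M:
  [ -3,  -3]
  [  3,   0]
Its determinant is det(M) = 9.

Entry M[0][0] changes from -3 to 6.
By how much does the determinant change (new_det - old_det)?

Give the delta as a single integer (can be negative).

Answer: 0

Derivation:
Cofactor C_00 = 0
Entry delta = 6 - -3 = 9
Det delta = entry_delta * cofactor = 9 * 0 = 0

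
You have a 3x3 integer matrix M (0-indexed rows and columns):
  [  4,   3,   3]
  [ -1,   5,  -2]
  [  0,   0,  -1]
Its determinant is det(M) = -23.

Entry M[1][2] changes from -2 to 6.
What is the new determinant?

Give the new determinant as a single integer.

det is linear in row 1: changing M[1][2] by delta changes det by delta * cofactor(1,2).
Cofactor C_12 = (-1)^(1+2) * minor(1,2) = 0
Entry delta = 6 - -2 = 8
Det delta = 8 * 0 = 0
New det = -23 + 0 = -23

Answer: -23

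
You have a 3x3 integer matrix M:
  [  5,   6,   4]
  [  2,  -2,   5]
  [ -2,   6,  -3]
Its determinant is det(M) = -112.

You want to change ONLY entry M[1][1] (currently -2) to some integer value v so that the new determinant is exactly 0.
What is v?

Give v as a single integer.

Answer: -18

Derivation:
det is linear in entry M[1][1]: det = old_det + (v - -2) * C_11
Cofactor C_11 = -7
Want det = 0: -112 + (v - -2) * -7 = 0
  (v - -2) = 112 / -7 = -16
  v = -2 + (-16) = -18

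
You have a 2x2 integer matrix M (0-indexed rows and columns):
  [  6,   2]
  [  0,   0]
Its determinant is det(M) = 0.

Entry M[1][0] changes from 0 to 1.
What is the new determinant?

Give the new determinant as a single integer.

Answer: -2

Derivation:
det is linear in row 1: changing M[1][0] by delta changes det by delta * cofactor(1,0).
Cofactor C_10 = (-1)^(1+0) * minor(1,0) = -2
Entry delta = 1 - 0 = 1
Det delta = 1 * -2 = -2
New det = 0 + -2 = -2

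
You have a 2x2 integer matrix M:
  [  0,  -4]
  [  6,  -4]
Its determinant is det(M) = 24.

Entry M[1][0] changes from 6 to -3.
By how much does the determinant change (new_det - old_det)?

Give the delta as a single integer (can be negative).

Cofactor C_10 = 4
Entry delta = -3 - 6 = -9
Det delta = entry_delta * cofactor = -9 * 4 = -36

Answer: -36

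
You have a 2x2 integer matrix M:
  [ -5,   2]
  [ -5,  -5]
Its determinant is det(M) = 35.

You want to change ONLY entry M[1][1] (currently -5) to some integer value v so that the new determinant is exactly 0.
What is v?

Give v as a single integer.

det is linear in entry M[1][1]: det = old_det + (v - -5) * C_11
Cofactor C_11 = -5
Want det = 0: 35 + (v - -5) * -5 = 0
  (v - -5) = -35 / -5 = 7
  v = -5 + (7) = 2

Answer: 2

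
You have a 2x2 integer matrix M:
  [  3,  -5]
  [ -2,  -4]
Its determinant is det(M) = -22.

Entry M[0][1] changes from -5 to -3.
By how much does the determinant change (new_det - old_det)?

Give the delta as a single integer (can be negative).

Answer: 4

Derivation:
Cofactor C_01 = 2
Entry delta = -3 - -5 = 2
Det delta = entry_delta * cofactor = 2 * 2 = 4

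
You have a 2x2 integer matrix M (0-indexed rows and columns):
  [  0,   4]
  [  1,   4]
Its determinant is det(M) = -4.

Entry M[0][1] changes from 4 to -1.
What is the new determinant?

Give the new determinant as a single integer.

det is linear in row 0: changing M[0][1] by delta changes det by delta * cofactor(0,1).
Cofactor C_01 = (-1)^(0+1) * minor(0,1) = -1
Entry delta = -1 - 4 = -5
Det delta = -5 * -1 = 5
New det = -4 + 5 = 1

Answer: 1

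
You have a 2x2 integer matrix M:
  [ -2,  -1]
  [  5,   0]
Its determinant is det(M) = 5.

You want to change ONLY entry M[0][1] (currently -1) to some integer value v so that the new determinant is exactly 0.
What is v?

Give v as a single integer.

Answer: 0

Derivation:
det is linear in entry M[0][1]: det = old_det + (v - -1) * C_01
Cofactor C_01 = -5
Want det = 0: 5 + (v - -1) * -5 = 0
  (v - -1) = -5 / -5 = 1
  v = -1 + (1) = 0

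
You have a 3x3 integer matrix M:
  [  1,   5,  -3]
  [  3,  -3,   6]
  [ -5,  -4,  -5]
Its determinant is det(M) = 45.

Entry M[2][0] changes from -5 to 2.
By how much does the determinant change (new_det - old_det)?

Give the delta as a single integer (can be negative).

Cofactor C_20 = 21
Entry delta = 2 - -5 = 7
Det delta = entry_delta * cofactor = 7 * 21 = 147

Answer: 147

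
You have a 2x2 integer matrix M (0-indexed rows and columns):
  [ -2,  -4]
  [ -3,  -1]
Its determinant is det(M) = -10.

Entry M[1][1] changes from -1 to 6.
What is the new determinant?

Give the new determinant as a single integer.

Answer: -24

Derivation:
det is linear in row 1: changing M[1][1] by delta changes det by delta * cofactor(1,1).
Cofactor C_11 = (-1)^(1+1) * minor(1,1) = -2
Entry delta = 6 - -1 = 7
Det delta = 7 * -2 = -14
New det = -10 + -14 = -24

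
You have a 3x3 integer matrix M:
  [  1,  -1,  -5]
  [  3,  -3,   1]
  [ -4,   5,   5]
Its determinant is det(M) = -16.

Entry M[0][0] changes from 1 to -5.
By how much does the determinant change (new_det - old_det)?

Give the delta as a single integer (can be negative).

Answer: 120

Derivation:
Cofactor C_00 = -20
Entry delta = -5 - 1 = -6
Det delta = entry_delta * cofactor = -6 * -20 = 120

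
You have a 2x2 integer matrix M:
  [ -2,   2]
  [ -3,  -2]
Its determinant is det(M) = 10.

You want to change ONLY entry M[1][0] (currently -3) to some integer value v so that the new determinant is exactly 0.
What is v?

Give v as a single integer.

Answer: 2

Derivation:
det is linear in entry M[1][0]: det = old_det + (v - -3) * C_10
Cofactor C_10 = -2
Want det = 0: 10 + (v - -3) * -2 = 0
  (v - -3) = -10 / -2 = 5
  v = -3 + (5) = 2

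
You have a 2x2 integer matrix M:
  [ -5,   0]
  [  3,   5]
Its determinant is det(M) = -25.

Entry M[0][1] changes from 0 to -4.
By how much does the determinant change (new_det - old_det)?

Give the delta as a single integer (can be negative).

Cofactor C_01 = -3
Entry delta = -4 - 0 = -4
Det delta = entry_delta * cofactor = -4 * -3 = 12

Answer: 12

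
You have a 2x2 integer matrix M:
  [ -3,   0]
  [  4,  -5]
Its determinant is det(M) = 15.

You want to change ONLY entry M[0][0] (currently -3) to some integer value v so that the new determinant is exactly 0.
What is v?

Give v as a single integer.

Answer: 0

Derivation:
det is linear in entry M[0][0]: det = old_det + (v - -3) * C_00
Cofactor C_00 = -5
Want det = 0: 15 + (v - -3) * -5 = 0
  (v - -3) = -15 / -5 = 3
  v = -3 + (3) = 0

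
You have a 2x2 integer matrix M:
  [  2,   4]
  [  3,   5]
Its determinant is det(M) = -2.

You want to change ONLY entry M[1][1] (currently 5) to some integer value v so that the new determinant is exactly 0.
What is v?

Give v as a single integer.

Answer: 6

Derivation:
det is linear in entry M[1][1]: det = old_det + (v - 5) * C_11
Cofactor C_11 = 2
Want det = 0: -2 + (v - 5) * 2 = 0
  (v - 5) = 2 / 2 = 1
  v = 5 + (1) = 6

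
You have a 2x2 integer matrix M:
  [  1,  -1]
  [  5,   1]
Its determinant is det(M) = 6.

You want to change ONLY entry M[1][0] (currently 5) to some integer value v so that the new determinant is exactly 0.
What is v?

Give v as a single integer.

Answer: -1

Derivation:
det is linear in entry M[1][0]: det = old_det + (v - 5) * C_10
Cofactor C_10 = 1
Want det = 0: 6 + (v - 5) * 1 = 0
  (v - 5) = -6 / 1 = -6
  v = 5 + (-6) = -1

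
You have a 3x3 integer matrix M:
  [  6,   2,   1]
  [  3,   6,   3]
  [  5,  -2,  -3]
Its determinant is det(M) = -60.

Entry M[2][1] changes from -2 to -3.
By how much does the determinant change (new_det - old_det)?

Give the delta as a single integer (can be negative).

Cofactor C_21 = -15
Entry delta = -3 - -2 = -1
Det delta = entry_delta * cofactor = -1 * -15 = 15

Answer: 15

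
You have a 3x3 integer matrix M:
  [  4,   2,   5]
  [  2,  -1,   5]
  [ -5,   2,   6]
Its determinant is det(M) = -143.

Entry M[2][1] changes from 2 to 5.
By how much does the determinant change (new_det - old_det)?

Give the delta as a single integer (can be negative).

Answer: -30

Derivation:
Cofactor C_21 = -10
Entry delta = 5 - 2 = 3
Det delta = entry_delta * cofactor = 3 * -10 = -30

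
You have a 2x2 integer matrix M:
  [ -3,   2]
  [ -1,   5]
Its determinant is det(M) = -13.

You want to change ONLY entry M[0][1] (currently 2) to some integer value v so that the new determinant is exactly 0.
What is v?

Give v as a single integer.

det is linear in entry M[0][1]: det = old_det + (v - 2) * C_01
Cofactor C_01 = 1
Want det = 0: -13 + (v - 2) * 1 = 0
  (v - 2) = 13 / 1 = 13
  v = 2 + (13) = 15

Answer: 15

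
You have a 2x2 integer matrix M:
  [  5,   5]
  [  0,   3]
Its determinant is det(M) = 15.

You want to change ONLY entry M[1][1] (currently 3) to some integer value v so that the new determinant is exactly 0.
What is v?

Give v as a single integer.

det is linear in entry M[1][1]: det = old_det + (v - 3) * C_11
Cofactor C_11 = 5
Want det = 0: 15 + (v - 3) * 5 = 0
  (v - 3) = -15 / 5 = -3
  v = 3 + (-3) = 0

Answer: 0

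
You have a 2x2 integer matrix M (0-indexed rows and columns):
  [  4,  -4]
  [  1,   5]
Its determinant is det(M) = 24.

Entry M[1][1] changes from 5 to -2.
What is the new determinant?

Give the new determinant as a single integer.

Answer: -4

Derivation:
det is linear in row 1: changing M[1][1] by delta changes det by delta * cofactor(1,1).
Cofactor C_11 = (-1)^(1+1) * minor(1,1) = 4
Entry delta = -2 - 5 = -7
Det delta = -7 * 4 = -28
New det = 24 + -28 = -4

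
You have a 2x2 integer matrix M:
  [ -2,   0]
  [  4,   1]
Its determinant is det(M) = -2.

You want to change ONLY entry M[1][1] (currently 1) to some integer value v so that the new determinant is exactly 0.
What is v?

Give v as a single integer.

Answer: 0

Derivation:
det is linear in entry M[1][1]: det = old_det + (v - 1) * C_11
Cofactor C_11 = -2
Want det = 0: -2 + (v - 1) * -2 = 0
  (v - 1) = 2 / -2 = -1
  v = 1 + (-1) = 0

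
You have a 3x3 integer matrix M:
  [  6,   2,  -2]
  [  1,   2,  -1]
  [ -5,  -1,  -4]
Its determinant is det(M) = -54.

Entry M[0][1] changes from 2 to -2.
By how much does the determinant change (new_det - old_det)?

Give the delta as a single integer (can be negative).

Answer: -36

Derivation:
Cofactor C_01 = 9
Entry delta = -2 - 2 = -4
Det delta = entry_delta * cofactor = -4 * 9 = -36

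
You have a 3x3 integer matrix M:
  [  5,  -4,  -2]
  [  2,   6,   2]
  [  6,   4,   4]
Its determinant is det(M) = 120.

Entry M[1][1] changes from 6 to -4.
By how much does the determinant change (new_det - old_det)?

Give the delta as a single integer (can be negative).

Cofactor C_11 = 32
Entry delta = -4 - 6 = -10
Det delta = entry_delta * cofactor = -10 * 32 = -320

Answer: -320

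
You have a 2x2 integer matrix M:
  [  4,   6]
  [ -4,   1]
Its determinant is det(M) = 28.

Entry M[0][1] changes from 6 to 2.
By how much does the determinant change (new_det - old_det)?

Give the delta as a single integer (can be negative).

Answer: -16

Derivation:
Cofactor C_01 = 4
Entry delta = 2 - 6 = -4
Det delta = entry_delta * cofactor = -4 * 4 = -16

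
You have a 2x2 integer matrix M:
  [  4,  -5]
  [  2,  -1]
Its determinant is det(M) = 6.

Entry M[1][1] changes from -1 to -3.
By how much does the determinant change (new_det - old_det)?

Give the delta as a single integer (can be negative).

Cofactor C_11 = 4
Entry delta = -3 - -1 = -2
Det delta = entry_delta * cofactor = -2 * 4 = -8

Answer: -8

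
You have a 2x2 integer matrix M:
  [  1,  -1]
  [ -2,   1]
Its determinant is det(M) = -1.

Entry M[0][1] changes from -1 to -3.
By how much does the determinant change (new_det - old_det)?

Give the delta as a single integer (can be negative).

Cofactor C_01 = 2
Entry delta = -3 - -1 = -2
Det delta = entry_delta * cofactor = -2 * 2 = -4

Answer: -4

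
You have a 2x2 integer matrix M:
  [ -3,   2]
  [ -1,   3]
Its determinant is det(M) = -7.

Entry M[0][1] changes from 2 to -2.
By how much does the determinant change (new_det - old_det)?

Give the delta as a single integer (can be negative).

Answer: -4

Derivation:
Cofactor C_01 = 1
Entry delta = -2 - 2 = -4
Det delta = entry_delta * cofactor = -4 * 1 = -4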